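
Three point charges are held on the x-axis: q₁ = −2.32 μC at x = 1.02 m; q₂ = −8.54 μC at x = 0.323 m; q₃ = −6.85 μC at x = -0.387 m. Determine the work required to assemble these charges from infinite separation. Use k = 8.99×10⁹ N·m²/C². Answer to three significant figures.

The work to assemble the configuration equals its total potential energy, U = Σ kqᵢqⱼ/rᵢⱼ over all pairs.
Pair separations: r₁₂ = 0.697 m, r₁₃ = 1.41 m, r₂₃ = 0.710 m.
U = (0.256) + (0.102) + (0.741) = 1.10 J.

1.10 J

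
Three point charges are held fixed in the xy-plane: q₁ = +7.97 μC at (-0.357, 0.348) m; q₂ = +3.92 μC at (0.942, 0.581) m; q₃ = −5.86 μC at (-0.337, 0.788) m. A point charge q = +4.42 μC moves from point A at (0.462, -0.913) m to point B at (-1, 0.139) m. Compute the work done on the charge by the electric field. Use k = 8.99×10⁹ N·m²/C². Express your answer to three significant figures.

-0.110 J

The work done by the electric force is W_field = −ΔU = −q(V_B − V_A) = q(V_A − V_B).
At A: distances to the source charges are 1.50 m, 1.57 m, 1.88 m; V_A = Σ kqᵢ/rᵢ = 4.21×10⁴ V.
At B: distances to the source charges are 0.676 m, 1.99 m, 0.928 m; V_B = Σ kqᵢ/rᵢ = 6.69×10⁴ V.
ΔV = V_B − V_A = 2.48×10⁴ V.
W_field = −qΔV = −(4.42×10⁻⁶ C)(2.48×10⁴ V) = -0.110 J.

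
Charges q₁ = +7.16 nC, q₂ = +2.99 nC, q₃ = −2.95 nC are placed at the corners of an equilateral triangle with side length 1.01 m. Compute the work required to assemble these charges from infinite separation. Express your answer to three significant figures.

-7.60×10⁻⁸ J

The assembly work is the sum of pairwise potential energies, U = Σ_{i<j} kqᵢqⱼ/rᵢⱼ.
All three pair separations equal the side length, 1.01 m.
U = (1.91×10⁻⁷) + (-1.88×10⁻⁷) + (-7.85×10⁻⁸) = -7.60×10⁻⁸ J.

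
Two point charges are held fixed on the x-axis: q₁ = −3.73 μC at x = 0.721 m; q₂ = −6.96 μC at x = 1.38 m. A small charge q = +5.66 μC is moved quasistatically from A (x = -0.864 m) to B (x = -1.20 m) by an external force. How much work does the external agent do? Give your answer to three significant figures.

0.0415 J

For quasistatic motion the external work equals the change in potential energy: W_ext = qΔV = q(V_B − V_A).
At A: distances to the source charges are 1.58 m, 2.24 m; V_A = Σ kqᵢ/rᵢ = -4.90×10⁴ V.
At B: distances to the source charges are 1.92 m, 2.58 m; V_B = Σ kqᵢ/rᵢ = -4.17×10⁴ V.
ΔV = V_B − V_A = 7330 V.
W_ext = qΔV = (5.66×10⁻⁶ C)(7330 V) = 0.0415 J.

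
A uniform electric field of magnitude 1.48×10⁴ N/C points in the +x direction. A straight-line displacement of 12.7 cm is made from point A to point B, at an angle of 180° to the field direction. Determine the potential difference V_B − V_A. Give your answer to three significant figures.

1880 V

Only the component of displacement along E changes the potential: ΔV = −E·d·cosθ.
ΔV = −(1.48×10⁴ V/m)(0.127 m)cos180° = 1880 V.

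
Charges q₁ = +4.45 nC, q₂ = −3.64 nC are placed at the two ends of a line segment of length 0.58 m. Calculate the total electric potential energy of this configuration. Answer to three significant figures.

-2.51×10⁻⁷ J

The assembly work is the sum of pairwise potential energies, U = Σ_{i<j} kqᵢqⱼ/rᵢⱼ.
The separation is r = 0.580 m.
U = (-2.51×10⁻⁷) = -2.51×10⁻⁷ J.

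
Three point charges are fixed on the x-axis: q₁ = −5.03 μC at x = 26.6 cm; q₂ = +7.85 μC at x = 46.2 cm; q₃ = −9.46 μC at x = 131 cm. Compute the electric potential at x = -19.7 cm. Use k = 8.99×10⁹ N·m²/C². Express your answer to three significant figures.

Electric potential is a scalar, so the contributions from each charge add algebraically: V = Σ kqᵢ/rᵢ.
Distances from the field point to each charge: r₁ = 0.463 m, r₂ = 0.659 m, r₃ = 1.51 m.
V = k[(-5.03×10⁻⁶)/(0.463) + (7.85×10⁻⁶)/(0.659) + (-9.46×10⁻⁶)/(1.51)] = -4.70×10⁴ V.

-4.70×10⁴ V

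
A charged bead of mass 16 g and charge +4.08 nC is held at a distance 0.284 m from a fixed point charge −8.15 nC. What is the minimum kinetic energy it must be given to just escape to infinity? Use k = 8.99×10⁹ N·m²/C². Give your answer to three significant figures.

1.05×10⁻⁶ J

To just escape, total mechanical energy must reach zero at infinity: ½mv²_min + U = 0, so ½mv²_min = −U = |kQq|/r.
|U| = |kQq|/r = (8.99×10⁹ N·m²/C²)(8.15×10⁻⁹)(4.08×10⁻⁹)/(0.284) = 1.05×10⁻⁶ J.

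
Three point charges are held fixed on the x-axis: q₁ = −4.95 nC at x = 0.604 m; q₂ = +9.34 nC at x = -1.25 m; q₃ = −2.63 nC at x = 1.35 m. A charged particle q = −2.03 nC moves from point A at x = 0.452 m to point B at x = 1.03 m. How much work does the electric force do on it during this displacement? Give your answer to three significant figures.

The work done by the electric force is W_field = −ΔU = −q(V_B − V_A) = q(V_A − V_B).
At A: distances to the source charges are 0.152 m, 1.70 m, 0.898 m; V_A = Σ kqᵢ/rᵢ = -270 V.
At B: distances to the source charges are 0.426 m, 2.28 m, 0.320 m; V_B = Σ kqᵢ/rᵢ = -142 V.
ΔV = V_B − V_A = 128 V.
W_field = −qΔV = −(-2.03×10⁻⁹ C)(128 V) = 2.60×10⁻⁷ J.

2.60×10⁻⁷ J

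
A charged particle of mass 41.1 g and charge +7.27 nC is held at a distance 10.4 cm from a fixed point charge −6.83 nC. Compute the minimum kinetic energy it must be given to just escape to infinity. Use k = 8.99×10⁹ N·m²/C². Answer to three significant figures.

4.29×10⁻⁶ J

To just escape, total mechanical energy must reach zero at infinity: ½mv²_min + U = 0, so ½mv²_min = −U = |kQq|/r.
|U| = |kQq|/r = (8.99×10⁹ N·m²/C²)(6.83×10⁻⁹)(7.27×10⁻⁹)/(0.104) = 4.29×10⁻⁶ J.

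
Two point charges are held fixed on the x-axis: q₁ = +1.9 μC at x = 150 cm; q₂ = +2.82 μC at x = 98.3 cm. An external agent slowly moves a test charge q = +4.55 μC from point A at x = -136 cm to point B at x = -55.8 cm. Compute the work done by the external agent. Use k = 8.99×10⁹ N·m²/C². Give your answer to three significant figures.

0.0362 J

For quasistatic motion the external work equals the change in potential energy: W_ext = qΔV = q(V_B − V_A).
At A: distances to the source charges are 2.86 m, 2.34 m; V_A = Σ kqᵢ/rᵢ = 1.68×10⁴ V.
At B: distances to the source charges are 2.06 m, 1.54 m; V_B = Σ kqᵢ/rᵢ = 2.48×10⁴ V.
ΔV = V_B − V_A = 7960 V.
W_ext = qΔV = (4.55×10⁻⁶ C)(7960 V) = 0.0362 J.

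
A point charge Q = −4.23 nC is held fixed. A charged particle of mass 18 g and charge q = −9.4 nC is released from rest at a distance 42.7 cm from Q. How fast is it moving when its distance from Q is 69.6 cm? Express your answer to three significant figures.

6.00×10⁻³ m/s

Only the electrostatic force acts, so mechanical energy is conserved: ½mv² = U₁ − U₂ = kQq(1/r₁ − 1/r₂).
U₁ − U₂ = (8.99×10⁹ N·m²/C²)(-4.23×10⁻⁹ C)(-9.40×10⁻⁹ C)(1/0.427 − 1/0.696) = 3.24×10⁻⁷ J.
v = √(2·3.24×10⁻⁷/0.0180) = 6.00×10⁻³ m/s.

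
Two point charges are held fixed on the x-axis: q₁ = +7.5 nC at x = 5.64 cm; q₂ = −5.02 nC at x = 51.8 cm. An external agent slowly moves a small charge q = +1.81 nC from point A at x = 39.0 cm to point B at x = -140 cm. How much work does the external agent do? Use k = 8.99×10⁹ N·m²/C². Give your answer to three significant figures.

For quasistatic motion the external work equals the change in potential energy: W_ext = qΔV = q(V_B − V_A).
At A: distances to the source charges are 0.334 m, 0.128 m; V_A = Σ kqᵢ/rᵢ = -150 V.
At B: distances to the source charges are 1.46 m, 1.92 m; V_B = Σ kqᵢ/rᵢ = 22.8 V.
ΔV = V_B − V_A = 173 V.
W_ext = qΔV = (1.81×10⁻⁹ C)(173 V) = 3.14×10⁻⁷ J.

3.14×10⁻⁷ J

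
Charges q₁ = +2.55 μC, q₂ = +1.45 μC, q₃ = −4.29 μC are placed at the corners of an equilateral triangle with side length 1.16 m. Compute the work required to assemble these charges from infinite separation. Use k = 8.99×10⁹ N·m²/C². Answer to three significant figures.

The work to assemble the configuration equals its total potential energy, U = Σ kqᵢqⱼ/rᵢⱼ over all pairs.
All three pair separations equal the side length, 1.16 m.
U = (0.0287) + (-0.0848) + (-0.0482) = -0.104 J.

-0.104 J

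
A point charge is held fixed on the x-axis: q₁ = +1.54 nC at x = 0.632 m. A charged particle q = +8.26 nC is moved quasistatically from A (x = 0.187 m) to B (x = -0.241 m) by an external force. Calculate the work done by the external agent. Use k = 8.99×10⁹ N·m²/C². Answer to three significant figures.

-1.26×10⁻⁷ J

For quasistatic motion the external work equals the change in potential energy: W_ext = qΔV = q(V_B − V_A).
At A: distance to the source charge is 0.445 m; V_A = kq₁/r = 31.1 V.
At B: distance to the source charge is 0.873 m; V_B = kq₁/r = 15.9 V.
ΔV = V_B − V_A = -15.3 V.
W_ext = qΔV = (8.26×10⁻⁹ C)(-15.3 V) = -1.26×10⁻⁷ J.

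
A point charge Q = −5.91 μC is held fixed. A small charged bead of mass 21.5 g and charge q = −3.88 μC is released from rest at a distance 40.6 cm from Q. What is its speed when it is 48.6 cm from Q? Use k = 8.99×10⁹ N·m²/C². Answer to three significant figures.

2.79 m/s

Only the electrostatic force acts, so mechanical energy is conserved: ½mv² = U₁ − U₂ = kQq(1/r₁ − 1/r₂).
U₁ − U₂ = (8.99×10⁹ N·m²/C²)(-5.91×10⁻⁶ C)(-3.88×10⁻⁶ C)(1/0.406 − 1/0.486) = 0.0836 J.
v = √(2·0.0836/0.0215) = 2.79 m/s.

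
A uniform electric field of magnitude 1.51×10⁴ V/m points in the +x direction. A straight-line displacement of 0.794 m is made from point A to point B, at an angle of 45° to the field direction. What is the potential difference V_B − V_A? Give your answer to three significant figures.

-8480 V

Only the component of displacement along E changes the potential: ΔV = −E·d·cosθ.
ΔV = −(1.51×10⁴ V/m)(0.794 m)cos45° = -8480 V.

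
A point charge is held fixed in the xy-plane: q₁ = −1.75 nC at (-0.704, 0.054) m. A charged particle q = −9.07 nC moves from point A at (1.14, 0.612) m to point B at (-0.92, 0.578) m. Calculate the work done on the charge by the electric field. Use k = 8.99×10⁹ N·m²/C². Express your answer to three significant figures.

The work done by the electric force is W_field = −ΔU = −q(V_B − V_A) = q(V_A − V_B).
At A: distance to the source charge is 1.93 m; V_A = kq₁/r = -8.17 V.
At B: distance to the source charge is 0.567 m; V_B = kq₁/r = -27.8 V.
ΔV = V_B − V_A = -19.6 V.
W_field = −qΔV = −(-9.07×10⁻⁹ C)(-19.6 V) = -1.78×10⁻⁷ J.

-1.78×10⁻⁷ J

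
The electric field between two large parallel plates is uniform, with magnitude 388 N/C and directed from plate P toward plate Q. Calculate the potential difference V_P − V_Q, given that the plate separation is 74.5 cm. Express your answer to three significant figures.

289 V

In a uniform field, potential decreases in the direction of E: ΔV = −E·d for a displacement d parallel to E.
Going from Q to P is a displacement of 74.5 cm opposite to the field, so V_P − V_Q = +Ed = 289 V.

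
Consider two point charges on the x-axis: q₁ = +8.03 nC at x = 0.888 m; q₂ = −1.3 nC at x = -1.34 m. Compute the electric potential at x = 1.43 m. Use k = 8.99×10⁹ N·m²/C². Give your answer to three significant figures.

Electric potential is a scalar, so the contributions from each charge add algebraically: V = Σ kqᵢ/rᵢ.
Distances from the field point to each charge: r₁ = 0.542 m, r₂ = 2.77 m.
V = k[(8.03×10⁻⁹)/(0.542) + (-1.30×10⁻⁹)/(2.77)] = 129 V.

129 V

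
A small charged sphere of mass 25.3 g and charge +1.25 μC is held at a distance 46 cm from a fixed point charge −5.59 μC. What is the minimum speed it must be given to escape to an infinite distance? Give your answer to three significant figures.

To just escape, total mechanical energy must reach zero at infinity: ½mv²_min + U = 0, so ½mv²_min = −U = |kQq|/r.
|U| = |kQq|/r = (8.99×10⁹ N·m²/C²)(5.59×10⁻⁶)(1.25×10⁻⁶)/(0.460) = 0.137 J.
v_min = √(2|U|/m) = √(2·0.137/0.0253) = 3.29 m/s.

3.29 m/s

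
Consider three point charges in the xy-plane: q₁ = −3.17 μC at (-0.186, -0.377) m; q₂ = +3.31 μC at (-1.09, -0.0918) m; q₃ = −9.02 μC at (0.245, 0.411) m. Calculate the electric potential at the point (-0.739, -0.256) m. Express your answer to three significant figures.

-4.18×10⁴ V

Electric potential is a scalar, so the contributions from each charge add algebraically: V = Σ kqᵢ/rᵢ.
Distances from the field point to each charge: r₁ = 0.566 m, r₂ = 0.388 m, r₃ = 1.19 m.
V = k[(-3.17×10⁻⁶)/(0.566) + (3.31×10⁻⁶)/(0.388) + (-9.02×10⁻⁶)/(1.19)] = -4.18×10⁴ V.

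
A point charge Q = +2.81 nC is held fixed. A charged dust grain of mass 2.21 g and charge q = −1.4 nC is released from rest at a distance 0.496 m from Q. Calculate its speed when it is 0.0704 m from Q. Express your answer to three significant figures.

0.0198 m/s

Only the electrostatic force acts, so mechanical energy is conserved: ½mv² = U₁ − U₂ = kQq(1/r₁ − 1/r₂).
U₁ − U₂ = (8.99×10⁹ N·m²/C²)(2.81×10⁻⁹ C)(-1.40×10⁻⁹ C)(1/0.496 − 1/0.0704) = 4.31×10⁻⁷ J.
v = √(2·4.31×10⁻⁷/2.21×10⁻³) = 0.0198 m/s.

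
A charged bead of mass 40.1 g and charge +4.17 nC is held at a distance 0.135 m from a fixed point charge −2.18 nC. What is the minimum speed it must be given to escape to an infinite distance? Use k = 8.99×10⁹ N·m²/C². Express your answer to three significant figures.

5.49×10⁻³ m/s

To just escape, total mechanical energy must reach zero at infinity: ½mv²_min + U = 0, so ½mv²_min = −U = |kQq|/r.
|U| = |kQq|/r = (8.99×10⁹ N·m²/C²)(2.18×10⁻⁹)(4.17×10⁻⁹)/(0.135) = 6.05×10⁻⁷ J.
v_min = √(2|U|/m) = √(2·6.05×10⁻⁷/0.0401) = 5.49×10⁻³ m/s.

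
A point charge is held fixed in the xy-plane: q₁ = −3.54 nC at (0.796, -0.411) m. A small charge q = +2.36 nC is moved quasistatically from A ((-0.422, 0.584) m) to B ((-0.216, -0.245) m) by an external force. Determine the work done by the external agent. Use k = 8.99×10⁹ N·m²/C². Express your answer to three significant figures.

For quasistatic motion the external work equals the change in potential energy: W_ext = qΔV = q(V_B − V_A).
At A: distance to the source charge is 1.57 m; V_A = kq₁/r = -20.2 V.
At B: distance to the source charge is 1.03 m; V_B = kq₁/r = -31.0 V.
ΔV = V_B − V_A = -10.8 V.
W_ext = qΔV = (2.36×10⁻⁹ C)(-10.8 V) = -2.55×10⁻⁸ J.

-2.55×10⁻⁸ J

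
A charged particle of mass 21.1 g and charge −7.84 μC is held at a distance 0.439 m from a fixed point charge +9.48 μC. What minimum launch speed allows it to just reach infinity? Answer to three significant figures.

To just escape, total mechanical energy must reach zero at infinity: ½mv²_min + U = 0, so ½mv²_min = −U = |kQq|/r.
|U| = |kQq|/r = (8.99×10⁹ N·m²/C²)(9.48×10⁻⁶)(7.84×10⁻⁶)/(0.439) = 1.52 J.
v_min = √(2|U|/m) = √(2·1.52/0.0211) = 12.0 m/s.

12.0 m/s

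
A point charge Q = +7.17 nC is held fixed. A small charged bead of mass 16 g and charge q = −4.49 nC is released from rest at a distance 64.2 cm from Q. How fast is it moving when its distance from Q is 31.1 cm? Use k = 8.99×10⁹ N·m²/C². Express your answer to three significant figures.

Only the electrostatic force acts, so mechanical energy is conserved: ½mv² = U₁ − U₂ = kQq(1/r₁ − 1/r₂).
U₁ − U₂ = (8.99×10⁹ N·m²/C²)(7.17×10⁻⁹ C)(-4.49×10⁻⁹ C)(1/0.642 − 1/0.311) = 4.80×10⁻⁷ J.
v = √(2·4.80×10⁻⁷/0.0160) = 7.74×10⁻³ m/s.

7.74×10⁻³ m/s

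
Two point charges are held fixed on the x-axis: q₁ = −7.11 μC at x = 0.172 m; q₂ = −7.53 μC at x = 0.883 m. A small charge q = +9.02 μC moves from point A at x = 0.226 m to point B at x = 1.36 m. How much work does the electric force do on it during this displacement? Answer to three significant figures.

The work done by the electric force is W_field = −ΔU = −q(V_B − V_A) = q(V_A − V_B).
At A: distances to the source charges are 0.0540 m, 0.657 m; V_A = Σ kqᵢ/rᵢ = -1.29×10⁶ V.
At B: distances to the source charges are 1.19 m, 0.477 m; V_B = Σ kqᵢ/rᵢ = -1.96×10⁵ V.
ΔV = V_B − V_A = 1.09×10⁶ V.
W_field = −qΔV = −(9.02×10⁻⁶ C)(1.09×10⁶ V) = -9.84 J.

-9.84 J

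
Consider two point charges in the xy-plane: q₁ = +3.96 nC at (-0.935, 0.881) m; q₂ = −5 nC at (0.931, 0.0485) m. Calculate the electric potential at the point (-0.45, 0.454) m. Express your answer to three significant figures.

Electric potential is a scalar, so the contributions from each charge add algebraically: V = Σ kqᵢ/rᵢ.
Distances from the field point to each charge: r₁ = 0.646 m, r₂ = 1.44 m.
V = k[(3.96×10⁻⁹)/(0.646) + (-5.00×10⁻⁹)/(1.44)] = 23.9 V.

23.9 V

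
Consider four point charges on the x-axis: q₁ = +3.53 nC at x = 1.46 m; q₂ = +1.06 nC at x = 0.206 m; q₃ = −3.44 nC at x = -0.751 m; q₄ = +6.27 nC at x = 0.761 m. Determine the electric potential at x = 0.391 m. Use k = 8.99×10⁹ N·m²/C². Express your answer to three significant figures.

206 V

The total potential is the scalar sum of each charge's contribution, V = Σ kqᵢ/rᵢ.
Distances from the field point to each charge: r₁ = 1.07 m, r₂ = 0.185 m, r₃ = 1.14 m, r₄ = 0.370 m.
V = k[(3.53×10⁻⁹)/(1.07) + (1.06×10⁻⁹)/(0.185) + (-3.44×10⁻⁹)/(1.14) + (6.27×10⁻⁹)/(0.370)] = 206 V.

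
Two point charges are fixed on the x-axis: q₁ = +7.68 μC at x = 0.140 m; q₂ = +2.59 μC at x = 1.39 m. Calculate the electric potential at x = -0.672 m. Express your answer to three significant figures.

Electric potential is a scalar, so the contributions from each charge add algebraically: V = Σ kqᵢ/rᵢ.
Distances from the field point to each charge: r₁ = 0.812 m, r₂ = 2.06 m.
V = k[(7.68×10⁻⁶)/(0.812) + (2.59×10⁻⁶)/(2.06)] = 9.63×10⁴ V.

9.63×10⁴ V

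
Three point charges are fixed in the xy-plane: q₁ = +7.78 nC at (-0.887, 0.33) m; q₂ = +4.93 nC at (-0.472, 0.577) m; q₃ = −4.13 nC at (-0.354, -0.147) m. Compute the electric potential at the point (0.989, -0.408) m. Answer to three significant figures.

32.7 V

Electric potential is a scalar, so the contributions from each charge add algebraically: V = Σ kqᵢ/rᵢ.
Distances from the field point to each charge: r₁ = 2.02 m, r₂ = 1.76 m, r₃ = 1.37 m.
V = k[(7.78×10⁻⁹)/(2.02) + (4.93×10⁻⁹)/(1.76) + (-4.13×10⁻⁹)/(1.37)] = 32.7 V.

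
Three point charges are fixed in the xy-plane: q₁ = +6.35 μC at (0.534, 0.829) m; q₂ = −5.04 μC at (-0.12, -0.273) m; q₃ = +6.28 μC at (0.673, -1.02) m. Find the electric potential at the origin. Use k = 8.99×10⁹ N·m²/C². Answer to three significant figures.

Electric potential is a scalar, so the contributions from each charge add algebraically: V = Σ kqᵢ/rᵢ.
Distances from the field point to each charge: r₁ = 0.986 m, r₂ = 0.298 m, r₃ = 1.22 m.
V = k[(6.35×10⁻⁶)/(0.986) + (-5.04×10⁻⁶)/(0.298) + (6.28×10⁻⁶)/(1.22)] = -4.78×10⁴ V.

-4.78×10⁴ V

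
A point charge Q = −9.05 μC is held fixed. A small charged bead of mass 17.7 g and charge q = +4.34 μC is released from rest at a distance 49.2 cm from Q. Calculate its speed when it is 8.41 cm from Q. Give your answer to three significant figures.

Only the electrostatic force acts, so mechanical energy is conserved: ½mv² = U₁ − U₂ = kQq(1/r₁ − 1/r₂).
U₁ − U₂ = (8.99×10⁹ N·m²/C²)(-9.05×10⁻⁶ C)(4.34×10⁻⁶ C)(1/0.492 − 1/0.0841) = 3.48 J.
v = √(2·3.48/0.0177) = 19.8 m/s.

19.8 m/s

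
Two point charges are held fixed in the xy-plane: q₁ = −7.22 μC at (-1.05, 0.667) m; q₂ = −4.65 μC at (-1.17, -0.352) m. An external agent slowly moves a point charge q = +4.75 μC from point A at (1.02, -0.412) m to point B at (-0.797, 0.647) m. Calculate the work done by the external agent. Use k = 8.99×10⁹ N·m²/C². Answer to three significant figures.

For quasistatic motion the external work equals the change in potential energy: W_ext = qΔV = q(V_B − V_A).
At A: distances to the source charges are 2.33 m, 2.19 m; V_A = Σ kqᵢ/rᵢ = -4.69×10⁴ V.
At B: distances to the source charges are 0.254 m, 1.07 m; V_B = Σ kqᵢ/rᵢ = -2.95×10⁵ V.
ΔV = V_B − V_A = -2.48×10⁵ V.
W_ext = qΔV = (4.75×10⁻⁶ C)(-2.48×10⁵ V) = -1.18 J.

-1.18 J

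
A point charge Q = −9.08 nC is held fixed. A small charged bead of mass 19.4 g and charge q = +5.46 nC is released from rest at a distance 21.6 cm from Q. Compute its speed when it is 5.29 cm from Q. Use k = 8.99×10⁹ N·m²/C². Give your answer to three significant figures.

0.0256 m/s

Only the electrostatic force acts, so mechanical energy is conserved: ½mv² = U₁ − U₂ = kQq(1/r₁ − 1/r₂).
U₁ − U₂ = (8.99×10⁹ N·m²/C²)(-9.08×10⁻⁹ C)(5.46×10⁻⁹ C)(1/0.216 − 1/0.0529) = 6.36×10⁻⁶ J.
v = √(2·6.36×10⁻⁶/0.0194) = 0.0256 m/s.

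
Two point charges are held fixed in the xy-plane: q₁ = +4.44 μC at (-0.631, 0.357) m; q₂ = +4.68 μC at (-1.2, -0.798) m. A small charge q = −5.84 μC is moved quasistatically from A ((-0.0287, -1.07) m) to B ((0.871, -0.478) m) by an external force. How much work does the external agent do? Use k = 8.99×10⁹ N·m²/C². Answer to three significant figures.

0.102 J

For quasistatic motion the external work equals the change in potential energy: W_ext = qΔV = q(V_B − V_A).
At A: distances to the source charges are 1.55 m, 1.20 m; V_A = Σ kqᵢ/rᵢ = 6.08×10⁴ V.
At B: distances to the source charges are 1.72 m, 2.10 m; V_B = Σ kqᵢ/rᵢ = 4.33×10⁴ V.
ΔV = V_B − V_A = -1.75×10⁴ V.
W_ext = qΔV = (-5.84×10⁻⁶ C)(-1.75×10⁴ V) = 0.102 J.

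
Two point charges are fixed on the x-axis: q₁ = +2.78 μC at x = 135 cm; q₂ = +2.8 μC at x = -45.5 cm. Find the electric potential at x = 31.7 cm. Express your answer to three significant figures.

5.68×10⁴ V

The total potential is the scalar sum of each charge's contribution, V = Σ kqᵢ/rᵢ.
Distances from the field point to each charge: r₁ = 1.03 m, r₂ = 0.772 m.
V = k[(2.78×10⁻⁶)/(1.03) + (2.80×10⁻⁶)/(0.772)] = 5.68×10⁴ V.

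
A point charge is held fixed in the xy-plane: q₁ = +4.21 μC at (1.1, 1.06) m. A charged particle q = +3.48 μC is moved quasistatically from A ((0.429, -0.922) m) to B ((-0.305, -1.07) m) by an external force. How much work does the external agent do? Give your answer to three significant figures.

For quasistatic motion the external work equals the change in potential energy: W_ext = qΔV = q(V_B − V_A).
At A: distance to the source charge is 2.09 m; V_A = kq₁/r = 1.81×10⁴ V.
At B: distance to the source charge is 2.55 m; V_B = kq₁/r = 1.48×10⁴ V.
ΔV = V_B − V_A = -3250 V.
W_ext = qΔV = (3.48×10⁻⁶ C)(-3250 V) = -0.0113 J.

-0.0113 J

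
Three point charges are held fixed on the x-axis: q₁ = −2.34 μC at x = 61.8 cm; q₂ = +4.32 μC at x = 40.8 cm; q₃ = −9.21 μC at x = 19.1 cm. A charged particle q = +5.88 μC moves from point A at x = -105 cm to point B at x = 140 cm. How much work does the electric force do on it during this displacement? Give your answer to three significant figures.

The work done by the electric force is W_field = −ΔU = −q(V_B − V_A) = q(V_A − V_B).
At A: distances to the source charges are 1.67 m, 1.46 m, 1.24 m; V_A = Σ kqᵢ/rᵢ = -5.27×10⁴ V.
At B: distances to the source charges are 0.782 m, 0.992 m, 1.21 m; V_B = Σ kqᵢ/rᵢ = -5.62×10⁴ V.
ΔV = V_B − V_A = -3540 V.
W_field = −qΔV = −(5.88×10⁻⁶ C)(-3540 V) = 0.0208 J.

0.0208 J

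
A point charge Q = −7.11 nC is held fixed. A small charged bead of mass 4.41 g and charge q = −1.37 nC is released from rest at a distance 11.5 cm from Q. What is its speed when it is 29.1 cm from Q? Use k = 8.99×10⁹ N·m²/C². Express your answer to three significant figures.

0.0145 m/s

Only the electrostatic force acts, so mechanical energy is conserved: ½mv² = U₁ − U₂ = kQq(1/r₁ − 1/r₂).
U₁ − U₂ = (8.99×10⁹ N·m²/C²)(-7.11×10⁻⁹ C)(-1.37×10⁻⁹ C)(1/0.115 − 1/0.291) = 4.61×10⁻⁷ J.
v = √(2·4.61×10⁻⁷/4.41×10⁻³) = 0.0145 m/s.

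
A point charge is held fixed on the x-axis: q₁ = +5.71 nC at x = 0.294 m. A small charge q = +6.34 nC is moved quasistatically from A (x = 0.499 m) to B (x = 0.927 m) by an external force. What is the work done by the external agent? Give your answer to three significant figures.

-1.07×10⁻⁶ J

For quasistatic motion the external work equals the change in potential energy: W_ext = qΔV = q(V_B − V_A).
At A: distance to the source charge is 0.205 m; V_A = kq₁/r = 250 V.
At B: distance to the source charge is 0.633 m; V_B = kq₁/r = 81.1 V.
ΔV = V_B − V_A = -169 V.
W_ext = qΔV = (6.34×10⁻⁹ C)(-169 V) = -1.07×10⁻⁶ J.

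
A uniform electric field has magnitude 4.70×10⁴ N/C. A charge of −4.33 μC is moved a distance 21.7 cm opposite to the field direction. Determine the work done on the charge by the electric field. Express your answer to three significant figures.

The potential change for a displacement 21.7 cm opposite to the field direction is ΔV = +Ed = 1.02×10⁴ V.
W_field = −qΔV = 0.0442 J.

0.0442 J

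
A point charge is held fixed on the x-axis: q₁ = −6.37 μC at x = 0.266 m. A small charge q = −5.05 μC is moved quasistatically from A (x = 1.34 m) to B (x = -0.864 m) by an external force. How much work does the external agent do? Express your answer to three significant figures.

-0.0133 J

For quasistatic motion the external work equals the change in potential energy: W_ext = qΔV = q(V_B − V_A).
At A: distance to the source charge is 1.07 m; V_A = kq₁/r = -5.33×10⁴ V.
At B: distance to the source charge is 1.13 m; V_B = kq₁/r = -5.07×10⁴ V.
ΔV = V_B − V_A = 2640 V.
W_ext = qΔV = (-5.05×10⁻⁶ C)(2640 V) = -0.0133 J.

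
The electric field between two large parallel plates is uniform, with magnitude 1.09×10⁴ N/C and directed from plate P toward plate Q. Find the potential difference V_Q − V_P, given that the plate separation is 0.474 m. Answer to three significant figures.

-5170 V

In a uniform field, potential decreases in the direction of E: ΔV = −E·d for a displacement d parallel to E.
Going from P to Q is a displacement of 0.474 m along the field, so V_Q − V_P = −Ed = -5170 V.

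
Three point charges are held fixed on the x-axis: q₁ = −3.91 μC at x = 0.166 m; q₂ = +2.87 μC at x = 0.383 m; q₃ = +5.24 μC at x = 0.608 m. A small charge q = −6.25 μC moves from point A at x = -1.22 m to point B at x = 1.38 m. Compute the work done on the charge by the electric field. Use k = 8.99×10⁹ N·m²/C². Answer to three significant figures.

0.259 J

The work done by the electric force is W_field = −ΔU = −q(V_B − V_A) = q(V_A − V_B).
At A: distances to the source charges are 1.39 m, 1.60 m, 1.83 m; V_A = Σ kqᵢ/rᵢ = 1.65×10⁴ V.
At B: distances to the source charges are 1.21 m, 0.997 m, 0.772 m; V_B = Σ kqᵢ/rᵢ = 5.79×10⁴ V.
ΔV = V_B − V_A = 4.14×10⁴ V.
W_field = −qΔV = −(-6.25×10⁻⁶ C)(4.14×10⁴ V) = 0.259 J.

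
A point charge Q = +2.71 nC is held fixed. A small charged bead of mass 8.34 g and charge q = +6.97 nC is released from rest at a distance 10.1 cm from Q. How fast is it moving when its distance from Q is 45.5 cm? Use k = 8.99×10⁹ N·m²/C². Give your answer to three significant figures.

Only the electrostatic force acts, so mechanical energy is conserved: ½mv² = U₁ − U₂ = kQq(1/r₁ − 1/r₂).
U₁ − U₂ = (8.99×10⁹ N·m²/C²)(2.71×10⁻⁹ C)(6.97×10⁻⁹ C)(1/0.101 − 1/0.455) = 1.31×10⁻⁶ J.
v = √(2·1.31×10⁻⁶/8.34×10⁻³) = 0.0177 m/s.

0.0177 m/s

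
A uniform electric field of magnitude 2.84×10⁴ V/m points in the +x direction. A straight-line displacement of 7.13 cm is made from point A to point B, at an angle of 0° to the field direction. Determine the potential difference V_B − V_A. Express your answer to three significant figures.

Only the component of displacement along E changes the potential: ΔV = −E·d·cosθ.
ΔV = −(2.84×10⁴ V/m)(0.0713 m)cos0° = -2020 V.

-2020 V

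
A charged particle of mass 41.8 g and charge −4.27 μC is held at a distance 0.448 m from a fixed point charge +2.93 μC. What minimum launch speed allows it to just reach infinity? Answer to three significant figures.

To just escape, total mechanical energy must reach zero at infinity: ½mv²_min + U = 0, so ½mv²_min = −U = |kQq|/r.
|U| = |kQq|/r = (8.99×10⁹ N·m²/C²)(2.93×10⁻⁶)(4.27×10⁻⁶)/(0.448) = 0.251 J.
v_min = √(2|U|/m) = √(2·0.251/0.0418) = 3.47 m/s.

3.47 m/s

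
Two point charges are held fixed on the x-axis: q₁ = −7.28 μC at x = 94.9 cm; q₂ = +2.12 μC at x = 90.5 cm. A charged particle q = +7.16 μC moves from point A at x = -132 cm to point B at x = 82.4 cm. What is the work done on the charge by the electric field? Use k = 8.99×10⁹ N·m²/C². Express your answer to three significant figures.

1.92 J

The work done by the electric force is W_field = −ΔU = −q(V_B − V_A) = q(V_A − V_B).
At A: distances to the source charges are 2.27 m, 2.23 m; V_A = Σ kqᵢ/rᵢ = -2.03×10⁴ V.
At B: distances to the source charges are 0.125 m, 0.0810 m; V_B = Σ kqᵢ/rᵢ = -2.88×10⁵ V.
ΔV = V_B − V_A = -2.68×10⁵ V.
W_field = −qΔV = −(7.16×10⁻⁶ C)(-2.68×10⁵ V) = 1.92 J.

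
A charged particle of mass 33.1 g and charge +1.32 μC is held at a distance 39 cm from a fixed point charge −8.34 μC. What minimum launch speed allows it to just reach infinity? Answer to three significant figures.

3.92 m/s

To just escape, total mechanical energy must reach zero at infinity: ½mv²_min + U = 0, so ½mv²_min = −U = |kQq|/r.
|U| = |kQq|/r = (8.99×10⁹ N·m²/C²)(8.34×10⁻⁶)(1.32×10⁻⁶)/(0.390) = 0.254 J.
v_min = √(2|U|/m) = √(2·0.254/0.0331) = 3.92 m/s.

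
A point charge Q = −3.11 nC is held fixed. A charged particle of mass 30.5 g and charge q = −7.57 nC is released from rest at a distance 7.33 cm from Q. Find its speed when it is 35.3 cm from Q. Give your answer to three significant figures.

0.0122 m/s

Only the electrostatic force acts, so mechanical energy is conserved: ½mv² = U₁ − U₂ = kQq(1/r₁ − 1/r₂).
U₁ − U₂ = (8.99×10⁹ N·m²/C²)(-3.11×10⁻⁹ C)(-7.57×10⁻⁹ C)(1/0.0733 − 1/0.353) = 2.29×10⁻⁶ J.
v = √(2·2.29×10⁻⁶/0.0305) = 0.0122 m/s.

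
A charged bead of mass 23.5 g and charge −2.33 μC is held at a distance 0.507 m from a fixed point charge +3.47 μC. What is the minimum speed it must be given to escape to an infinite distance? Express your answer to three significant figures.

To just escape, total mechanical energy must reach zero at infinity: ½mv²_min + U = 0, so ½mv²_min = −U = |kQq|/r.
|U| = |kQq|/r = (8.99×10⁹ N·m²/C²)(3.47×10⁻⁶)(2.33×10⁻⁶)/(0.507) = 0.143 J.
v_min = √(2|U|/m) = √(2·0.143/0.0235) = 3.49 m/s.

3.49 m/s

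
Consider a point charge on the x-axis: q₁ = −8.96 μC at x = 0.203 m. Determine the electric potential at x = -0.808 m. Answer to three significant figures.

-7.97×10⁴ V

The total potential is the scalar sum of each charge's contribution, V = Σ kqᵢ/rᵢ.
V = k[(-8.96×10⁻⁶)/(1.01)] = -7.97×10⁴ V.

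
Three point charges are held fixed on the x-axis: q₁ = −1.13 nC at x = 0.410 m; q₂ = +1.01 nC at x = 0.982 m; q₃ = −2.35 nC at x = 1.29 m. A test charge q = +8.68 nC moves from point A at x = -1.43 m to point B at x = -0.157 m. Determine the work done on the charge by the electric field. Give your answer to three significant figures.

1.30×10⁻⁷ J

The work done by the electric force is W_field = −ΔU = −q(V_B − V_A) = q(V_A − V_B).
At A: distances to the source charges are 1.84 m, 2.41 m, 2.72 m; V_A = Σ kqᵢ/rᵢ = -9.52 V.
At B: distances to the source charges are 0.567 m, 1.14 m, 1.45 m; V_B = Σ kqᵢ/rᵢ = -24.5 V.
ΔV = V_B − V_A = -15.0 V.
W_field = −qΔV = −(8.68×10⁻⁹ C)(-15.0 V) = 1.30×10⁻⁷ J.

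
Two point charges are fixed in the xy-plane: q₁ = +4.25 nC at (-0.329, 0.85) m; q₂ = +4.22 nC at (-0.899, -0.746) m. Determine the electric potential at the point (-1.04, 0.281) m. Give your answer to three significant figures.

78.6 V

The total potential is the scalar sum of each charge's contribution, V = Σ kqᵢ/rᵢ.
Distances from the field point to each charge: r₁ = 0.911 m, r₂ = 1.04 m.
V = k[(4.25×10⁻⁹)/(0.911) + (4.22×10⁻⁹)/(1.04)] = 78.6 V.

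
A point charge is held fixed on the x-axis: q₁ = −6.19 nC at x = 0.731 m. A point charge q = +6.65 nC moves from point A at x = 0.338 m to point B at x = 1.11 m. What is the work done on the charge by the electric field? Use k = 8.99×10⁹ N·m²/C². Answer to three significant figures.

The work done by the electric force is W_field = −ΔU = −q(V_B − V_A) = q(V_A − V_B).
At A: distance to the source charge is 0.393 m; V_A = kq₁/r = -142 V.
At B: distance to the source charge is 0.379 m; V_B = kq₁/r = -147 V.
ΔV = V_B − V_A = -5.23 V.
W_field = −qΔV = −(6.65×10⁻⁹ C)(-5.23 V) = 3.48×10⁻⁸ J.

3.48×10⁻⁸ J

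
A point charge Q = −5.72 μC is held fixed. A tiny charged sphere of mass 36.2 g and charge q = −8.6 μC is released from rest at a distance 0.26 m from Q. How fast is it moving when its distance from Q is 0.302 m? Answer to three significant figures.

3.62 m/s

Only the electrostatic force acts, so mechanical energy is conserved: ½mv² = U₁ − U₂ = kQq(1/r₁ − 1/r₂).
U₁ − U₂ = (8.99×10⁹ N·m²/C²)(-5.72×10⁻⁶ C)(-8.60×10⁻⁶ C)(1/0.260 − 1/0.302) = 0.237 J.
v = √(2·0.237/0.0362) = 3.62 m/s.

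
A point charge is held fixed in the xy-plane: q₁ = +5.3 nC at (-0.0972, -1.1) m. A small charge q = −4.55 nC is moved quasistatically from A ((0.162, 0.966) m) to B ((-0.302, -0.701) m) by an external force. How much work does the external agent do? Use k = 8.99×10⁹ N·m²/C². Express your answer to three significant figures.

-3.79×10⁻⁷ J

For quasistatic motion the external work equals the change in potential energy: W_ext = qΔV = q(V_B − V_A).
At A: distance to the source charge is 2.08 m; V_A = kq₁/r = 22.9 V.
At B: distance to the source charge is 0.448 m; V_B = kq₁/r = 106 V.
ΔV = V_B − V_A = 83.4 V.
W_ext = qΔV = (-4.55×10⁻⁹ C)(83.4 V) = -3.79×10⁻⁷ J.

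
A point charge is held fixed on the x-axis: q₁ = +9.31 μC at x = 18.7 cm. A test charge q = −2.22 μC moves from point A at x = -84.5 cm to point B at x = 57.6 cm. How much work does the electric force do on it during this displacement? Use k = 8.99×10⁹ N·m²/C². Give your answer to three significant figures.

0.298 J

The work done by the electric force is W_field = −ΔU = −q(V_B − V_A) = q(V_A − V_B).
At A: distance to the source charge is 1.03 m; V_A = kq₁/r = 8.11×10⁴ V.
At B: distance to the source charge is 0.389 m; V_B = kq₁/r = 2.15×10⁵ V.
ΔV = V_B − V_A = 1.34×10⁵ V.
W_field = −qΔV = −(-2.22×10⁻⁶ C)(1.34×10⁵ V) = 0.298 J.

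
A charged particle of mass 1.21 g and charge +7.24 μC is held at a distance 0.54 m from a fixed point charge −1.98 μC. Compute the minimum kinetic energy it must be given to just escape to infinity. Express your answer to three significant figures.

To just escape, total mechanical energy must reach zero at infinity: ½mv²_min + U = 0, so ½mv²_min = −U = |kQq|/r.
|U| = |kQq|/r = (8.99×10⁹ N·m²/C²)(1.98×10⁻⁶)(7.24×10⁻⁶)/(0.540) = 0.239 J.

0.239 J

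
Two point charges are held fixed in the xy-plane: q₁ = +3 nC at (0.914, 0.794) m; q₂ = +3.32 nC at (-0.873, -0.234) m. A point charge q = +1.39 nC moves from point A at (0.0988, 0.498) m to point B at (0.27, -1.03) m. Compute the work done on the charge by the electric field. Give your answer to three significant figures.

The work done by the electric force is W_field = −ΔU = −q(V_B − V_A) = q(V_A − V_B).
At A: distances to the source charges are 0.867 m, 1.22 m; V_A = Σ kqᵢ/rᵢ = 55.6 V.
At B: distances to the source charges are 1.93 m, 1.39 m; V_B = Σ kqᵢ/rᵢ = 35.4 V.
ΔV = V_B − V_A = -20.3 V.
W_field = −qΔV = −(1.39×10⁻⁹ C)(-20.3 V) = 2.82×10⁻⁸ J.

2.82×10⁻⁸ J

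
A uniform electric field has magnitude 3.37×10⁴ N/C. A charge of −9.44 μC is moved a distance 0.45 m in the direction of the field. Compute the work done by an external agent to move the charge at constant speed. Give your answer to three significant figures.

The potential change for a displacement 0.45 m in the direction of the field is ΔV = −Ed = -1.52×10⁴ V.
W_ext = qΔV = 0.143 J.

0.143 J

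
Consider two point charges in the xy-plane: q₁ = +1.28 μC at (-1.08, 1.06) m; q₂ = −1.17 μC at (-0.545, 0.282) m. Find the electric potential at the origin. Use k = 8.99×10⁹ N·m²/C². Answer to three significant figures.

The total potential is the scalar sum of each charge's contribution, V = Σ kqᵢ/rᵢ.
Distances from the field point to each charge: r₁ = 1.51 m, r₂ = 0.614 m.
V = k[(1.28×10⁻⁶)/(1.51) + (-1.17×10⁻⁶)/(0.614)] = -9540 V.

-9540 V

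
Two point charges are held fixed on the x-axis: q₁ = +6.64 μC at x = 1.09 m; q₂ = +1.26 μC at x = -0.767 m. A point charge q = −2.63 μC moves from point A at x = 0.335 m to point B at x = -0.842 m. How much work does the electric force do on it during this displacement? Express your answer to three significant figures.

0.244 J

The work done by the electric force is W_field = −ΔU = −q(V_B − V_A) = q(V_A − V_B).
At A: distances to the source charges are 0.755 m, 1.10 m; V_A = Σ kqᵢ/rᵢ = 8.93×10⁴ V.
At B: distances to the source charges are 1.93 m, 0.0750 m; V_B = Σ kqᵢ/rᵢ = 1.82×10⁵ V.
ΔV = V_B − V_A = 9.26×10⁴ V.
W_field = −qΔV = −(-2.63×10⁻⁶ C)(9.26×10⁴ V) = 0.244 J.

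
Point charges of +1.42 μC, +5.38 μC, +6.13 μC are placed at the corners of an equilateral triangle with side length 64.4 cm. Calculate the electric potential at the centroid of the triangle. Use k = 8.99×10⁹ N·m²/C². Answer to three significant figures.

3.13×10⁵ V

Electric potential is a scalar, so the contributions from each charge add algebraically: V = Σ kqᵢ/rᵢ.
The distance from each vertex to the centroid is a/√3 = 0.372 m.
V = k[(1.42×10⁻⁶)/(0.372) + (5.38×10⁻⁶)/(0.372) + (6.13×10⁻⁶)/(0.372)] = 3.13×10⁵ V.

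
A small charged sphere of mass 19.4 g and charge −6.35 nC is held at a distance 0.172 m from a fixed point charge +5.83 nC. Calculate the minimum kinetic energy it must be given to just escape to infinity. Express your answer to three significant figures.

To just escape, total mechanical energy must reach zero at infinity: ½mv²_min + U = 0, so ½mv²_min = −U = |kQq|/r.
|U| = |kQq|/r = (8.99×10⁹ N·m²/C²)(5.83×10⁻⁹)(6.35×10⁻⁹)/(0.172) = 1.93×10⁻⁶ J.

1.93×10⁻⁶ J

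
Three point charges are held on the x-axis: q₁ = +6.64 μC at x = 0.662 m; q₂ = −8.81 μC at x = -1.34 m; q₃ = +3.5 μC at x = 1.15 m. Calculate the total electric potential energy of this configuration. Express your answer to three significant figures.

0.0541 J

The work to assemble the configuration equals its total potential energy, U = Σ kqᵢqⱼ/rᵢⱼ over all pairs.
Pair separations: r₁₂ = 2.00 m, r₁₃ = 0.488 m, r₂₃ = 2.49 m.
U = (-0.263) + (0.428) + (-0.111) = 0.0541 J.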